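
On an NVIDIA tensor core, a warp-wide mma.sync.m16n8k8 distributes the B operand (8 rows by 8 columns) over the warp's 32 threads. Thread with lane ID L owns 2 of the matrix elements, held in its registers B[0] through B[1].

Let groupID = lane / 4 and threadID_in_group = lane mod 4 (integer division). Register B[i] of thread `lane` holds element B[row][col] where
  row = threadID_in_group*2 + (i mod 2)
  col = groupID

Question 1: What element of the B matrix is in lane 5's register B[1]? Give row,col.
L=5⇒gr=5>>2=1, th=5&3=1
[1]⇒row 1·2+1=3  col gr=1

3,1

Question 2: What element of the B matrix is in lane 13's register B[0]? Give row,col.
2,3

13: G=3,T=1
[0] (1*2+0,3) = (2,3)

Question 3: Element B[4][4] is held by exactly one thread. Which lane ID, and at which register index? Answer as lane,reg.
c: 4->gid=4  r: 4->tid=2,i&1=0
L=4*4+2=18  i=0=0

18,0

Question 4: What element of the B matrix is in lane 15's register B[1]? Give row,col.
7,3

lane 15: grp=3 (15/4), tig=3 (15%4)
i=1: r=3*2+1=7, c=grp=3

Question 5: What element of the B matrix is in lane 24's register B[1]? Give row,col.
1,6

L=24->g=24>>2=6, t=24&3=0
[1]->row 0·2+1=1  col g=6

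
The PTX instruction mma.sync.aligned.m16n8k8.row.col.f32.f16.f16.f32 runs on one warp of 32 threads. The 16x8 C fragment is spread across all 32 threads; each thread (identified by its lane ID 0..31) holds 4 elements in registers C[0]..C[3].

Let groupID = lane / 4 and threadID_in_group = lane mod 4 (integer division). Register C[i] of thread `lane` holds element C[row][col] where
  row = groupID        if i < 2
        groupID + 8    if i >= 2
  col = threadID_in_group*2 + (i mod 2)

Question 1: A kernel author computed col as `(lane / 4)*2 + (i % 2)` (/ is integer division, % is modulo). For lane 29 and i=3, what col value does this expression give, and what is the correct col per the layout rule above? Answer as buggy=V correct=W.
buggy=15 correct=3

`(lane / 4)*2 + (i % 2)`[29,3]→15
lane 29: G=7 (29/4), T=1 (29%4)
i=3: r=7+8=15, c=1*2+1=3
col: 15 vs 3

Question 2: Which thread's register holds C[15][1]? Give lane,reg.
28,3

r: 15->gid=7,r8=1  c: 1->tid=0,i&1=1
L=7*4+0=28  i=1*2+1=3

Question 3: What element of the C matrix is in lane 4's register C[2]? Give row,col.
4: gr=1,th=0
[2] (1+8,0*2+0) = (9,0)

9,0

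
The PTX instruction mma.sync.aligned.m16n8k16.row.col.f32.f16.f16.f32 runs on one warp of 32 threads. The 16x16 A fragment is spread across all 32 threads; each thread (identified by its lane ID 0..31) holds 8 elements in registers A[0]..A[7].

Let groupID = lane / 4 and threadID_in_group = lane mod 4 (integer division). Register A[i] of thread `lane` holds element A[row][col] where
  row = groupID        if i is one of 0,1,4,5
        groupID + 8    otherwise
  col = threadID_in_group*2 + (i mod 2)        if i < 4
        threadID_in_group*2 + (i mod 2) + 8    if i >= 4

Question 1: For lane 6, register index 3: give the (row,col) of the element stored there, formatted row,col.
6: gr=1,th=2
[3] (1+8,2*2+1+0) = (9,5)

9,5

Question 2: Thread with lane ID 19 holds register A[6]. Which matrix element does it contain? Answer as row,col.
L=19->gid=19>>2=4, tid=19&3=3
[6]->row 4+8=12  col 3·2+0+8=14

12,14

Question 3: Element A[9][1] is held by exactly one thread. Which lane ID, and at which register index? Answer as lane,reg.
r=9→G=1,rhi=1  c=1→chi=0,T=0,p=1
L=1*4+0=4  i=0*4+1*2+1=3

4,3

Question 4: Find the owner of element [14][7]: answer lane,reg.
r=14⇒gr=6,Rb=1  c=7⇒Cb=0,th=3,odd=1
L=6*4+3=27  i=0*4+1*2+1=3

27,3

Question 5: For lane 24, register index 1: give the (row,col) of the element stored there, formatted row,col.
6,1

lane 24: grp=6 (24/4), tig=0 (24%4)
i=1: r=6+0=6, c=0*2+1+0=1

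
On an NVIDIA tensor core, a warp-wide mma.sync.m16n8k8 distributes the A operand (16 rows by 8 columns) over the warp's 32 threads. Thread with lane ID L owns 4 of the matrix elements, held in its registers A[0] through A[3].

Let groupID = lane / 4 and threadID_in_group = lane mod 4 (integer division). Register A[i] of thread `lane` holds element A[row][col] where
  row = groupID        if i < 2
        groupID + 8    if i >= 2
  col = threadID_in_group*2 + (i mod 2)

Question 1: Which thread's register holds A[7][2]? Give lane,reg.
29,0

r=7→G=7,rhi=0  c=2→T=1,p=0
L=7*4+1=29  i=0*2+0=0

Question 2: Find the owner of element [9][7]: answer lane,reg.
r=9⇒gr=1,Rb=1  c=7⇒th=3,odd=1
L=1*4+3=7  i=1*2+1=3

7,3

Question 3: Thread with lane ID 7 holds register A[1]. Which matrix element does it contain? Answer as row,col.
lane 7: G=1 (7/4), T=3 (7%4)
i=1: r=1+0=1, c=3*2+1=7

1,7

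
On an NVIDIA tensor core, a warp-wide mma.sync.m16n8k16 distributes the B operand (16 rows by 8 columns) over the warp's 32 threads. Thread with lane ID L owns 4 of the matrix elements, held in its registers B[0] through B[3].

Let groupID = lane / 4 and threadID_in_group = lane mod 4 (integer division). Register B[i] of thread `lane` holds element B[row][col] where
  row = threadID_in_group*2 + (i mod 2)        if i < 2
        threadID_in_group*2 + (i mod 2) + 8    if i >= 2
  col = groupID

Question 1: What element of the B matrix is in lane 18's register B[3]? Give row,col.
13,4

L=18->g=18>>2=4, t=18&3=2
[3]->row 2·2+1+8=13  col g=4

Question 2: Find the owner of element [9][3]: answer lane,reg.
c=3→G=3  r=9→rhi=1,T=0,p=1
L=3*4+0=12  i=1*2+1=3

12,3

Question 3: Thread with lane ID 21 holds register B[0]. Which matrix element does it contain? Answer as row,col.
lane 21->21/4=5, 21 mod 4=1
i=0  r:2·1+0+0->2  c:5

2,5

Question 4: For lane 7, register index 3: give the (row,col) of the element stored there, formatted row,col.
lane 7→7/4=1, 7 mod 4=3
i=3  r:2·3+1+8→15  c:1

15,1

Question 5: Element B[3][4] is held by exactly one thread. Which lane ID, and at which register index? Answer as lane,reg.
17,1

c=4⇒gr=4  r=3⇒Rb=0,th=1,odd=1
L=4*4+1=17  i=0*2+1=1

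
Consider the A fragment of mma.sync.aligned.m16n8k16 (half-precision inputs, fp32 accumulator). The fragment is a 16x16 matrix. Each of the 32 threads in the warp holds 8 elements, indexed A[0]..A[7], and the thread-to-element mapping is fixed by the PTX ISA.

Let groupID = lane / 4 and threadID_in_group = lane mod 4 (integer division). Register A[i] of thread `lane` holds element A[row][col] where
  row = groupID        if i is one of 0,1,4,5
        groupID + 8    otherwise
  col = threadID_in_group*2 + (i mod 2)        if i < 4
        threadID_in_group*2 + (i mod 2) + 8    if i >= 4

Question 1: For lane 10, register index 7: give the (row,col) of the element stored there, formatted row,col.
L=10=>grp=10>>2=2, tig=10&3=2
[7]=>row 2+8=10  col 2·2+1+8=13

10,13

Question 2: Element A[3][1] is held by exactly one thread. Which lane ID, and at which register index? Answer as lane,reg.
12,1

r=3⇒gr=3,Rb=0  c=1⇒Cb=0,th=0,odd=1
L=3*4+0=12  i=0*4+0*2+1=1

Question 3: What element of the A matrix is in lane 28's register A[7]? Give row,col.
lane 28->28/4=7, 28 mod 4=0
i=7  r:7+8->15  c:2·0+1+8->9

15,9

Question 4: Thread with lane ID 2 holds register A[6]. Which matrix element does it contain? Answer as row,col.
L=2->g=2>>2=0, t=2&3=2
[6]->row 0+8=8  col 2·2+0+8=12

8,12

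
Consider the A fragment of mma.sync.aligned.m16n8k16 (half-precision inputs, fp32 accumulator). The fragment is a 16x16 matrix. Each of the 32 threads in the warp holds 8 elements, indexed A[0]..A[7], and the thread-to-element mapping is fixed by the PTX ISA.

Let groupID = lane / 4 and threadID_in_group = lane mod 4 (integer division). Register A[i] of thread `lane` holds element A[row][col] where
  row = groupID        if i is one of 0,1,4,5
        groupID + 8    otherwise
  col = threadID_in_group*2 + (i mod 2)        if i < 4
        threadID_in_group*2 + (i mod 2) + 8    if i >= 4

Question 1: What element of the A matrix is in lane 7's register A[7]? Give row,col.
lane 7: g=1 (7/4), t=3 (7%4)
i=7: r=1+8=9, c=3*2+1+8=15

9,15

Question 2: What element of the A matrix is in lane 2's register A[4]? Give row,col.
lane 2: grp=0 (2/4), tig=2 (2%4)
i=4: r=0+0=0, c=2*2+0+8=12

0,12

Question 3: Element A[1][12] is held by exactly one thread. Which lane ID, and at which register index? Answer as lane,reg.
r=1→G=1,rhi=0  c=12→chi=1,T=2,p=0
L=1*4+2=6  i=1*4+0*2+0=4

6,4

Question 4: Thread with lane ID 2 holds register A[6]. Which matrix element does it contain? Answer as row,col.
lane 2=>2/4=0, 2 mod 4=2
i=6  r:0+8=>8  c:2·2+0+8=>12

8,12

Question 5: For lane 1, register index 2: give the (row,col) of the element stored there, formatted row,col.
8,2

lane 1->1/4=0, 1 mod 4=1
i=2  r:0+8->8  c:2·1+0+0->2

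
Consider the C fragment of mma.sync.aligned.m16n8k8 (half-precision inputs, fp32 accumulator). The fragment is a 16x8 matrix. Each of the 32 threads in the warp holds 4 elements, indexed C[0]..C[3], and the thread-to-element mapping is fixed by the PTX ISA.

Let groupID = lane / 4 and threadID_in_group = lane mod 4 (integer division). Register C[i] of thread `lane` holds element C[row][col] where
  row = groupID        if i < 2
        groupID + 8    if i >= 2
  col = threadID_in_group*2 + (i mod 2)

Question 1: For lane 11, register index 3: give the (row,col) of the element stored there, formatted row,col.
10,7

L=11=>grp=11>>2=2, tig=11&3=3
[3]=>row 2+8=10  col 3·2+1=7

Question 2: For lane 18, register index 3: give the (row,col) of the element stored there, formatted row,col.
12,5

L=18=>grp=18>>2=4, tig=18&3=2
[3]=>row 4+8=12  col 2·2+1=5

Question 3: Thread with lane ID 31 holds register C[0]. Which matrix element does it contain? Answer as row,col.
31: G=7,T=3
[0] (7+0,3*2+0) = (7,6)

7,6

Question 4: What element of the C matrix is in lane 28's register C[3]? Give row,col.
L=28→G=28>>2=7, T=28&3=0
[3]→row 7+8=15  col 0·2+1=1

15,1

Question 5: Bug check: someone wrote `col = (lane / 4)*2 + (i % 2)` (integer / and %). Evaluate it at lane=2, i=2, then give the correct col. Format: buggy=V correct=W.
`(lane / 4)*2 + (i % 2)`[2,2]→0
L=2→G=2>>2=0, T=2&3=2
[2]→row 0+8=8  col 2·2+0=4
col: 0 vs 4

buggy=0 correct=4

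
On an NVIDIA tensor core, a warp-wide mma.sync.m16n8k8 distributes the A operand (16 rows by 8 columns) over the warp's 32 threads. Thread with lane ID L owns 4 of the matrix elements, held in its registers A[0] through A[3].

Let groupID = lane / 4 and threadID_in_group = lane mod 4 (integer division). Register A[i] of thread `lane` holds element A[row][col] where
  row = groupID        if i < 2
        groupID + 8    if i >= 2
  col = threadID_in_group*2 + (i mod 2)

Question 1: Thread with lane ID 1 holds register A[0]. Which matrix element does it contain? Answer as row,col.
0,2

1: gid=0,tid=1
[0] (0+0,1*2+0) = (0,2)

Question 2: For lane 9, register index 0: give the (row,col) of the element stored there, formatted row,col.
2,2

lane 9: G=2 (9/4), T=1 (9%4)
i=0: r=2+0=2, c=1*2+0=2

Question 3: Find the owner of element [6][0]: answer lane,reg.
24,0

r=6->g=6,rb=0  c=0->t=0,b0=0
L=6*4+0=24  i=0*2+0=0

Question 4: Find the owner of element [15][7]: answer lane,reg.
r:15=>grp=7,rB=1  c:7=>tig=3,lo=1
L=7*4+3=31  i=1*2+1=3

31,3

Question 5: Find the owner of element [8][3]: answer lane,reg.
1,3

r:8=>grp=0,rB=1  c:3=>tig=1,lo=1
L=0*4+1=1  i=1*2+1=3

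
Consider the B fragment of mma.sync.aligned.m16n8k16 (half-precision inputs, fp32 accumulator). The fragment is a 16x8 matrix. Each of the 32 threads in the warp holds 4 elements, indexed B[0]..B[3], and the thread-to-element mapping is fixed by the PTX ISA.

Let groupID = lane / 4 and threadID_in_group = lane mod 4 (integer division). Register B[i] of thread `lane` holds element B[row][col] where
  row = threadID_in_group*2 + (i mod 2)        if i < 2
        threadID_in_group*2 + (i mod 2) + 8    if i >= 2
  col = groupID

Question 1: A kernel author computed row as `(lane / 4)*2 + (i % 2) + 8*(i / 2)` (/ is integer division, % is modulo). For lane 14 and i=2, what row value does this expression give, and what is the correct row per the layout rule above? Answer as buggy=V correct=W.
buggy=14 correct=12

`(lane / 4)*2 + (i % 2) + 8*(i / 2)`[14,2]⇒14
L=14⇒gr=14>>2=3, th=14&3=2
[2]⇒row 2·2+0+8=12  col gr=3
row: 14 vs 12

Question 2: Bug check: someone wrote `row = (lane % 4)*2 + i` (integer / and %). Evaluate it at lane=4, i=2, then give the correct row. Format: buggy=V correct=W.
`(lane % 4)*2 + i`[4,2]→2
lane 4: G=1 (4/4), T=0 (4%4)
i=2: r=0*2+0+8=8, c=G=1
row: 2 vs 8

buggy=2 correct=8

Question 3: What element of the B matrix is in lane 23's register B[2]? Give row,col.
23: gr=5,th=3
[2] (3*2+0+8,5) = (14,5)

14,5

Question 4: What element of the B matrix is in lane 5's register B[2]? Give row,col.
lane 5=>5/4=1, 5 mod 4=1
i=2  r:2·1+0+8=>10  c:1

10,1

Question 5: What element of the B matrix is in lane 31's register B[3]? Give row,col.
15,7

31: gid=7,tid=3
[3] (3*2+1+8,7) = (15,7)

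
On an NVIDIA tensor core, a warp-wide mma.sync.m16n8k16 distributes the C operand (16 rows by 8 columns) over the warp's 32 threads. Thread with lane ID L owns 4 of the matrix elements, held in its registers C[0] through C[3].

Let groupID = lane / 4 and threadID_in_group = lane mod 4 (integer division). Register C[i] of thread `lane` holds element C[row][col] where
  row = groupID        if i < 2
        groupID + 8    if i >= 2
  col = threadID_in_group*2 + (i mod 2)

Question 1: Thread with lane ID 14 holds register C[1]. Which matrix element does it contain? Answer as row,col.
3,5

lane 14: g=3 (14/4), t=2 (14%4)
i=1: r=3+0=3, c=2*2+1=5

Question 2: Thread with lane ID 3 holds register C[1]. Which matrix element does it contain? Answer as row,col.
0,7

lane 3: G=0 (3/4), T=3 (3%4)
i=1: r=0+0=0, c=3*2+1=7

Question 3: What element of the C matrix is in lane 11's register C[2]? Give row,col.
L=11→G=11>>2=2, T=11&3=3
[2]→row 2+8=10  col 3·2+0=6

10,6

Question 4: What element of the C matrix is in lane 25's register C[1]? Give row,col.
L=25->g=25>>2=6, t=25&3=1
[1]->row 6+0=6  col 1·2+1=3

6,3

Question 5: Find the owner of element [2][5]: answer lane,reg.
10,1

r=2⇒gr=2,Rb=0  c=5⇒th=2,odd=1
L=2*4+2=10  i=0*2+1=1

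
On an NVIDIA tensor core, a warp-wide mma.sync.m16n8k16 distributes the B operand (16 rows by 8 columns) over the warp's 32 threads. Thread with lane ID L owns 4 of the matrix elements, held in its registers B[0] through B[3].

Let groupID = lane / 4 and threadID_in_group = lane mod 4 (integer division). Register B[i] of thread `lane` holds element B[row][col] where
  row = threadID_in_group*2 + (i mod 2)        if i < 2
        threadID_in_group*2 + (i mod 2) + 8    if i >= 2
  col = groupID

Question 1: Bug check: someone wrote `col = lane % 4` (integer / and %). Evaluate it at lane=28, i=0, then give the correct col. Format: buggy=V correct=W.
`lane % 4`[28,0]->0
lane 28->28/4=7, 28 mod 4=0
i=0  r:2·0+0+0->0  c:7
col: 0 vs 7

buggy=0 correct=7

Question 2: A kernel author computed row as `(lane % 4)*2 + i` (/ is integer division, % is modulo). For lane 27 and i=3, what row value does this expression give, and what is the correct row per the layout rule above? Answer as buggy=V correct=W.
buggy=9 correct=15

`(lane % 4)*2 + i`[27,3]->9
lane 27: gid=6 (27/4), tid=3 (27%4)
i=3: r=3*2+1+8=15, c=gid=6
row: 9 vs 15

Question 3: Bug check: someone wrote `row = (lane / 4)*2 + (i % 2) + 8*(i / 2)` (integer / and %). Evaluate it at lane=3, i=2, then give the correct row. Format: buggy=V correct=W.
buggy=8 correct=14

`(lane / 4)*2 + (i % 2) + 8*(i / 2)`[3,2]→8
L=3→G=3>>2=0, T=3&3=3
[2]→row 3·2+0+8=14  col G=0
row: 8 vs 14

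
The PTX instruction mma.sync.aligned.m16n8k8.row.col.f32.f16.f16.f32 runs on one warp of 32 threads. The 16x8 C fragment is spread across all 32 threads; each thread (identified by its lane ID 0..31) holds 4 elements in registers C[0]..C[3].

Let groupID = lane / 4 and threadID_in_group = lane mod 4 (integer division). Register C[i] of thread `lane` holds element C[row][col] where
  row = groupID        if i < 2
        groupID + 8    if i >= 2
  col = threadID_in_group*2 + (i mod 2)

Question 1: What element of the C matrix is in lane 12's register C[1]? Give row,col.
12: G=3,T=0
[1] (3+0,0*2+1) = (3,1)

3,1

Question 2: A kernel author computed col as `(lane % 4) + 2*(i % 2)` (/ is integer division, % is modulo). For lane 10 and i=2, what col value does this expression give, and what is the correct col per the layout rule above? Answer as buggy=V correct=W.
`(lane % 4) + 2*(i % 2)`[10,2]->2
10: g=2,t=2
[2] (2+8,2*2+0) = (10,4)
col: 2 vs 4

buggy=2 correct=4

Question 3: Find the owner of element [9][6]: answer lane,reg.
7,2

r:9=>grp=1,rB=1  c:6=>tig=3,lo=0
L=1*4+3=7  i=1*2+0=2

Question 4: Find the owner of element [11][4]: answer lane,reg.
14,2

r=11⇒gr=3,Rb=1  c=4⇒th=2,odd=0
L=3*4+2=14  i=1*2+0=2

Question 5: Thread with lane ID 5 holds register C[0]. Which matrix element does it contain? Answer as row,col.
1,2

L=5->gid=5>>2=1, tid=5&3=1
[0]->row 1+0=1  col 1·2+0=2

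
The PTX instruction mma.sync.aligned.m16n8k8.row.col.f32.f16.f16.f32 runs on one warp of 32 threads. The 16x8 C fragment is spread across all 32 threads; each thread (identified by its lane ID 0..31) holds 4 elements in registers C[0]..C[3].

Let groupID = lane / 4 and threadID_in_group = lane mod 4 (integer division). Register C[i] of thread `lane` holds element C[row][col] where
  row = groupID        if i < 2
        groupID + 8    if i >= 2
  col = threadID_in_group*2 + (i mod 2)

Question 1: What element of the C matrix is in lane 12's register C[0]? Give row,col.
lane 12->12/4=3, 12 mod 4=0
i=0  r:3+0->3  c:2·0+0->0

3,0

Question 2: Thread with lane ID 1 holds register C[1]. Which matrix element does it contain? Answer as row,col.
0,3

1: grp=0,tig=1
[1] (0+0,1*2+1) = (0,3)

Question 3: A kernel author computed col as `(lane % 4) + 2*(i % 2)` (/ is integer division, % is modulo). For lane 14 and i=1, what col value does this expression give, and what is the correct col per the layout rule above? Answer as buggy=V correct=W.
`(lane % 4) + 2*(i % 2)`[14,1]->4
lane 14: gid=3 (14/4), tid=2 (14%4)
i=1: r=3+0=3, c=2*2+1=5
col: 4 vs 5

buggy=4 correct=5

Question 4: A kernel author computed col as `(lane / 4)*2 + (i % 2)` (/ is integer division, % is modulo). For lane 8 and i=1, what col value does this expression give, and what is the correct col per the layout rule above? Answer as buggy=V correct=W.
buggy=5 correct=1

`(lane / 4)*2 + (i % 2)`[8,1]=>5
lane 8=>8/4=2, 8 mod 4=0
i=1  r:2+0=>2  c:2·0+1=>1
col: 5 vs 1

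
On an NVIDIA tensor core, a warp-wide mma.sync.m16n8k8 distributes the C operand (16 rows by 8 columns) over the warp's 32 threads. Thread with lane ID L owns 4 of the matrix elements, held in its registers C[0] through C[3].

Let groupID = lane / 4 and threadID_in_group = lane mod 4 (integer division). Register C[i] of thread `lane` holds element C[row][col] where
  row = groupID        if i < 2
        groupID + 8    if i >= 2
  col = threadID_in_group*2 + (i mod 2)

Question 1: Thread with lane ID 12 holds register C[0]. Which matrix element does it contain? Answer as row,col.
3,0

L=12->gid=12>>2=3, tid=12&3=0
[0]->row 3+0=3  col 0·2+0=0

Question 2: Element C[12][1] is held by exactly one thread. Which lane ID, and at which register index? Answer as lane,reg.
16,3

r:12=>grp=4,rB=1  c:1=>tig=0,lo=1
L=4*4+0=16  i=1*2+1=3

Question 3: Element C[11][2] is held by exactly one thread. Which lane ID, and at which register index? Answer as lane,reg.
r:11=>grp=3,rB=1  c:2=>tig=1,lo=0
L=3*4+1=13  i=1*2+0=2

13,2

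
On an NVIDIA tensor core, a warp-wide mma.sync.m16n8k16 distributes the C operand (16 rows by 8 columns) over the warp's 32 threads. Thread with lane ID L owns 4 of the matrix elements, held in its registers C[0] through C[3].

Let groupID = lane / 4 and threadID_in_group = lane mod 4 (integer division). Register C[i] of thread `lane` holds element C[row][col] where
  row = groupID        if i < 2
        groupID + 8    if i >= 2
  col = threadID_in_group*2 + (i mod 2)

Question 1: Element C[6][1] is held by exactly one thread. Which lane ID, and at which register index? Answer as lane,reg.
24,1

r=6→G=6,rhi=0  c=1→T=0,p=1
L=6*4+0=24  i=0*2+1=1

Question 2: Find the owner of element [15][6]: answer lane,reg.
31,2

r=15->g=7,rb=1  c=6->t=3,b0=0
L=7*4+3=31  i=1*2+0=2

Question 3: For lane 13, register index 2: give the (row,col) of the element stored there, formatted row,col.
11,2

lane 13: G=3 (13/4), T=1 (13%4)
i=2: r=3+8=11, c=1*2+0=2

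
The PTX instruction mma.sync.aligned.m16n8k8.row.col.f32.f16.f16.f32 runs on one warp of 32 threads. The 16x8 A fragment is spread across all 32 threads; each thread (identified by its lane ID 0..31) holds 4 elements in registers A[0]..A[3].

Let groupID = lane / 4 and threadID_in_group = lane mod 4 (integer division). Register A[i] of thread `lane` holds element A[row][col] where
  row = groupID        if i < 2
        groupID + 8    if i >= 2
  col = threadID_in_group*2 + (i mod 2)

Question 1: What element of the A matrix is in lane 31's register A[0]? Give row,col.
7,6

31: G=7,T=3
[0] (7+0,3*2+0) = (7,6)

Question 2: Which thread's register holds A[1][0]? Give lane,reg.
r=1→G=1,rhi=0  c=0→T=0,p=0
L=1*4+0=4  i=0*2+0=0

4,0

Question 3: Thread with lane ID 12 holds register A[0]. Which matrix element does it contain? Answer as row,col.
3,0

lane 12→12/4=3, 12 mod 4=0
i=0  r:3+0→3  c:2·0+0→0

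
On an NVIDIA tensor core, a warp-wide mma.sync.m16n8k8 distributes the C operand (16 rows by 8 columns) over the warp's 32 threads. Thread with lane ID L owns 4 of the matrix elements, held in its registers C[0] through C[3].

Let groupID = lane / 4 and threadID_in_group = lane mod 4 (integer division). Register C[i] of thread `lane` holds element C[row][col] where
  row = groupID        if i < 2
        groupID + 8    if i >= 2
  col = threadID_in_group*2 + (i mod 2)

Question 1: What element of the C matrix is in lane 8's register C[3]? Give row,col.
L=8->gid=8>>2=2, tid=8&3=0
[3]->row 2+8=10  col 0·2+1=1

10,1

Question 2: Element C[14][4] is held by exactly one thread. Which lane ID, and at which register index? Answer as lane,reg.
r: 14->gid=6,r8=1  c: 4->tid=2,i&1=0
L=6*4+2=26  i=1*2+0=2

26,2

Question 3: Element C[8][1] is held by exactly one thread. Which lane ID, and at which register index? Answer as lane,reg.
0,3

r:8=>grp=0,rB=1  c:1=>tig=0,lo=1
L=0*4+0=0  i=1*2+1=3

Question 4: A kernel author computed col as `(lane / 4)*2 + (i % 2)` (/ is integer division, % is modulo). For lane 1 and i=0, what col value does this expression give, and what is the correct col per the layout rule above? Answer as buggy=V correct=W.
buggy=0 correct=2

`(lane / 4)*2 + (i % 2)`[1,0]->0
1: gid=0,tid=1
[0] (0+0,1*2+0) = (0,2)
col: 0 vs 2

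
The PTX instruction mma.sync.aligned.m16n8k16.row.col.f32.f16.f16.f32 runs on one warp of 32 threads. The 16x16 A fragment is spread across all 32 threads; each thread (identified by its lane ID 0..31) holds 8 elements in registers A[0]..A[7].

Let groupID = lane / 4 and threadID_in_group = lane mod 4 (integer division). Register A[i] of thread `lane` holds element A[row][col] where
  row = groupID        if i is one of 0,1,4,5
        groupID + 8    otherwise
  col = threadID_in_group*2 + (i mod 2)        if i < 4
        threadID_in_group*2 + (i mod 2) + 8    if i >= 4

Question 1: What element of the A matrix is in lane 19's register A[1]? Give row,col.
4,7

19: gid=4,tid=3
[1] (4+0,3*2+1+0) = (4,7)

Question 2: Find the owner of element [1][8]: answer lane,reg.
4,4

r=1→G=1,rhi=0  c=8→chi=1,T=0,p=0
L=1*4+0=4  i=1*4+0*2+0=4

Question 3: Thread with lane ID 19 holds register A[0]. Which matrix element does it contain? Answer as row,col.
4,6

lane 19⇒19/4=4, 19 mod 4=3
i=0  r:4+0⇒4  c:2·3+0+0⇒6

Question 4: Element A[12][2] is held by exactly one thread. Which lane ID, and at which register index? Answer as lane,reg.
r=12->g=4,rb=1  c=2->cb=0,t=1,b0=0
L=4*4+1=17  i=0*4+1*2+0=2

17,2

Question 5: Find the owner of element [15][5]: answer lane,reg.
30,3

r=15⇒gr=7,Rb=1  c=5⇒Cb=0,th=2,odd=1
L=7*4+2=30  i=0*4+1*2+1=3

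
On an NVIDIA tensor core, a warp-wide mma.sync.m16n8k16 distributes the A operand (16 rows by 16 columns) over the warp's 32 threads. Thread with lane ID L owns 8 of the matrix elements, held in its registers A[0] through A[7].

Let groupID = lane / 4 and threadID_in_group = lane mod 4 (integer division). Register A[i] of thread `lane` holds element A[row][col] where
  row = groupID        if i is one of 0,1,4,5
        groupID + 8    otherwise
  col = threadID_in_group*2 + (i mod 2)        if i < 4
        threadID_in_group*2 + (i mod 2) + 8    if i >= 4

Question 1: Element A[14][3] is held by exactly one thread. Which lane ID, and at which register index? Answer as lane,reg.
r: 14->gid=6,r8=1  c: 3->c8=0,tid=1,i&1=1
L=6*4+1=25  i=0*4+1*2+1=3

25,3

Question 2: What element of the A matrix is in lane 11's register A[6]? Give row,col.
10,14

L=11⇒gr=11>>2=2, th=11&3=3
[6]⇒row 2+8=10  col 3·2+0+8=14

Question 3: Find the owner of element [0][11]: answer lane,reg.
r:0=>grp=0,rB=0  c:11=>cB=1,tig=1,lo=1
L=0*4+1=1  i=1*4+0*2+1=5

1,5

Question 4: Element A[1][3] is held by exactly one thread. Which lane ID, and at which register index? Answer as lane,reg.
5,1

r: 1->gid=1,r8=0  c: 3->c8=0,tid=1,i&1=1
L=1*4+1=5  i=0*4+0*2+1=1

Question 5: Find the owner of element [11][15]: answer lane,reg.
15,7

r=11->g=3,rb=1  c=15->cb=1,t=3,b0=1
L=3*4+3=15  i=1*4+1*2+1=7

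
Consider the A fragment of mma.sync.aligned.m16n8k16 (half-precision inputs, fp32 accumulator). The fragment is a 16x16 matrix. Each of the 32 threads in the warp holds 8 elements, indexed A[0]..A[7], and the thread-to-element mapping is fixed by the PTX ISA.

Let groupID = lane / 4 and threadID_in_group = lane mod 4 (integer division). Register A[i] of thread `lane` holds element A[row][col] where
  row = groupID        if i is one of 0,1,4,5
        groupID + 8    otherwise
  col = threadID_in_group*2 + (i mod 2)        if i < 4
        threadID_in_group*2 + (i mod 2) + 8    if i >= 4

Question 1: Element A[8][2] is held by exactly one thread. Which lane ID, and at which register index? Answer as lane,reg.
r=8⇒gr=0,Rb=1  c=2⇒Cb=0,th=1,odd=0
L=0*4+1=1  i=0*4+1*2+0=2

1,2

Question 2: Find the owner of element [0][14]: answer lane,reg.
r=0->g=0,rb=0  c=14->cb=1,t=3,b0=0
L=0*4+3=3  i=1*4+0*2+0=4

3,4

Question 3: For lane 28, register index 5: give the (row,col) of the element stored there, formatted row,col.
7,9

lane 28: G=7 (28/4), T=0 (28%4)
i=5: r=7+0=7, c=0*2+1+8=9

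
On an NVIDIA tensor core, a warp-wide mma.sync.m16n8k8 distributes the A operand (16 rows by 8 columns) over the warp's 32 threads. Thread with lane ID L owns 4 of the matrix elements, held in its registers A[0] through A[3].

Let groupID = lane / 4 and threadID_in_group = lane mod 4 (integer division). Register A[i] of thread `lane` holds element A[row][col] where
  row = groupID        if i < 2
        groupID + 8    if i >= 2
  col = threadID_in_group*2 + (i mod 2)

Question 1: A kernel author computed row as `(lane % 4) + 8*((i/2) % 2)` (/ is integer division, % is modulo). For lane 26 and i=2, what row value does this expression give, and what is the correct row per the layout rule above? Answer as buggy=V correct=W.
`(lane % 4) + 8*((i/2) % 2)`[26,2]=>10
26: grp=6,tig=2
[2] (6+8,2*2+0) = (14,4)
row: 10 vs 14

buggy=10 correct=14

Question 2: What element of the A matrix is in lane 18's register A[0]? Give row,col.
4,4

18: gr=4,th=2
[0] (4+0,2*2+0) = (4,4)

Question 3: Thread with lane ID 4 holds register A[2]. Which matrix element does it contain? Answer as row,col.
4: grp=1,tig=0
[2] (1+8,0*2+0) = (9,0)

9,0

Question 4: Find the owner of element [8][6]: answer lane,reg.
r=8→G=0,rhi=1  c=6→T=3,p=0
L=0*4+3=3  i=1*2+0=2

3,2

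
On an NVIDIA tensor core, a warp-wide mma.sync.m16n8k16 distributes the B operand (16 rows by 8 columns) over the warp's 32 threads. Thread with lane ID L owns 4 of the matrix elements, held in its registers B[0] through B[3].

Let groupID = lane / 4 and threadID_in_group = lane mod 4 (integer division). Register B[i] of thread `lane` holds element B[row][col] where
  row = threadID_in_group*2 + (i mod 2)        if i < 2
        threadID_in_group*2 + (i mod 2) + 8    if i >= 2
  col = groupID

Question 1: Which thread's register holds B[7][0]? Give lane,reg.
c:0=>grp=0  r:7=>rB=0,tig=3,lo=1
L=0*4+3=3  i=0*2+1=1

3,1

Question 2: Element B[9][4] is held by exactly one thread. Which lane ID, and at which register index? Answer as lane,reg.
c=4→G=4  r=9→rhi=1,T=0,p=1
L=4*4+0=16  i=1*2+1=3

16,3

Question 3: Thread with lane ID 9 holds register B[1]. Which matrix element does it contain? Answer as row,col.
L=9=>grp=9>>2=2, tig=9&3=1
[1]=>row 1·2+1+0=3  col grp=2

3,2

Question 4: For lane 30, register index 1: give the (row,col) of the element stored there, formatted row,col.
30: g=7,t=2
[1] (2*2+1+0,7) = (5,7)

5,7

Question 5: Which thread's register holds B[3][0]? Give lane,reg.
c: 0->gid=0  r: 3->r8=0,tid=1,i&1=1
L=0*4+1=1  i=0*2+1=1

1,1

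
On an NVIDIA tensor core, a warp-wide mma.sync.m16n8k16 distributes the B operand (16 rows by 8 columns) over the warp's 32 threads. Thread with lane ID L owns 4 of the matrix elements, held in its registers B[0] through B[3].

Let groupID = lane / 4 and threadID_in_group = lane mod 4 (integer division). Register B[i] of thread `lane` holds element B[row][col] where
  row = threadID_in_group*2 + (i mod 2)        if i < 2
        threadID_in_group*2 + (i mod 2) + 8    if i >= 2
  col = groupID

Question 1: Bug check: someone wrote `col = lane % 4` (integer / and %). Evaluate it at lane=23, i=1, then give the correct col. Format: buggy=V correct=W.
buggy=3 correct=5

`lane % 4`[23,1]→3
lane 23→23/4=5, 23 mod 4=3
i=1  r:2·3+1+0→7  c:5
col: 3 vs 5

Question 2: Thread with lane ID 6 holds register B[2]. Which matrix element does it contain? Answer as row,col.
lane 6->6/4=1, 6 mod 4=2
i=2  r:2·2+0+8->12  c:1

12,1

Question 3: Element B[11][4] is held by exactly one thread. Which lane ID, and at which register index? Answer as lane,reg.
17,3

c:4=>grp=4  r:11=>rB=1,tig=1,lo=1
L=4*4+1=17  i=1*2+1=3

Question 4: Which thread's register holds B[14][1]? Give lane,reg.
c:1=>grp=1  r:14=>rB=1,tig=3,lo=0
L=1*4+3=7  i=1*2+0=2

7,2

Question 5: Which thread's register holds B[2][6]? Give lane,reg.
25,0

c: 6->gid=6  r: 2->r8=0,tid=1,i&1=0
L=6*4+1=25  i=0*2+0=0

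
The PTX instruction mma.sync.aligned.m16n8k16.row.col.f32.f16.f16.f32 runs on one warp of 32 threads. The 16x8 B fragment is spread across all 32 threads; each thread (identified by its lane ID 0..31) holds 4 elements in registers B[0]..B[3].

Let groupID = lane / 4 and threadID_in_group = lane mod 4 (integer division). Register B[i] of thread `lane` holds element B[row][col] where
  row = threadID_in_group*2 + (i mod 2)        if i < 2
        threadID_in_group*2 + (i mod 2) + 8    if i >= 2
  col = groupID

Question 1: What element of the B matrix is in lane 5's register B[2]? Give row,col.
10,1

5: g=1,t=1
[2] (1*2+0+8,1) = (10,1)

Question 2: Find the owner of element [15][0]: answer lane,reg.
c=0⇒gr=0  r=15⇒Rb=1,th=3,odd=1
L=0*4+3=3  i=1*2+1=3

3,3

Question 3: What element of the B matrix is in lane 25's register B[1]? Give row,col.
3,6

L=25->gid=25>>2=6, tid=25&3=1
[1]->row 1·2+1+0=3  col gid=6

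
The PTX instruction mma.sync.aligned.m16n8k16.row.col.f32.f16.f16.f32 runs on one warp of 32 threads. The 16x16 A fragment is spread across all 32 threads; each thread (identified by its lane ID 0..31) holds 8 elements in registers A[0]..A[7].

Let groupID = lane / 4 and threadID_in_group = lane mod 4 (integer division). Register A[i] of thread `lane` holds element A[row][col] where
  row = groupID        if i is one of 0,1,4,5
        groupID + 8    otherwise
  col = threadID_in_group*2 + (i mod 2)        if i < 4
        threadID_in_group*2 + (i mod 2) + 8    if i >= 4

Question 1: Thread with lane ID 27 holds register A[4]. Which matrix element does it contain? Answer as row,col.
lane 27: grp=6 (27/4), tig=3 (27%4)
i=4: r=6+0=6, c=3*2+0+8=14

6,14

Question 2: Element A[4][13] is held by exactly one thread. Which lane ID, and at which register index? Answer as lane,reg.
r=4⇒gr=4,Rb=0  c=13⇒Cb=1,th=2,odd=1
L=4*4+2=18  i=1*4+0*2+1=5

18,5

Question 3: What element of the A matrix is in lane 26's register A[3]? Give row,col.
26: grp=6,tig=2
[3] (6+8,2*2+1+0) = (14,5)

14,5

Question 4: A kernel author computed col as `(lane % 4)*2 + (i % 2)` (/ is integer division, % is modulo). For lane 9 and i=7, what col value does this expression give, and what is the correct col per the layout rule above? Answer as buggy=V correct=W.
`(lane % 4)*2 + (i % 2)`[9,7]→3
lane 9: G=2 (9/4), T=1 (9%4)
i=7: r=2+8=10, c=1*2+1+8=11
col: 3 vs 11

buggy=3 correct=11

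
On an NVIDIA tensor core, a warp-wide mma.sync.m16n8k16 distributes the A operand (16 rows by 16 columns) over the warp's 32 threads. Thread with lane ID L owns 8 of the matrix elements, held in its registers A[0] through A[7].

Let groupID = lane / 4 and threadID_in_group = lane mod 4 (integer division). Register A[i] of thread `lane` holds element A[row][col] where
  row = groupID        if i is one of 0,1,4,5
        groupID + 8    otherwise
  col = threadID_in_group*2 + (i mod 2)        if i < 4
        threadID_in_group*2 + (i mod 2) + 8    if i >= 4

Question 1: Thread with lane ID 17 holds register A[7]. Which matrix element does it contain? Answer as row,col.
12,11

L=17⇒gr=17>>2=4, th=17&3=1
[7]⇒row 4+8=12  col 1·2+1+8=11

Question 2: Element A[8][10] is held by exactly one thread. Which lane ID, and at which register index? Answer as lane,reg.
r=8⇒gr=0,Rb=1  c=10⇒Cb=1,th=1,odd=0
L=0*4+1=1  i=1*4+1*2+0=6

1,6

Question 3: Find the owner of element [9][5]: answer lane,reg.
r=9⇒gr=1,Rb=1  c=5⇒Cb=0,th=2,odd=1
L=1*4+2=6  i=0*4+1*2+1=3

6,3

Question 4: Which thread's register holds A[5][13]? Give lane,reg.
22,5

r:5=>grp=5,rB=0  c:13=>cB=1,tig=2,lo=1
L=5*4+2=22  i=1*4+0*2+1=5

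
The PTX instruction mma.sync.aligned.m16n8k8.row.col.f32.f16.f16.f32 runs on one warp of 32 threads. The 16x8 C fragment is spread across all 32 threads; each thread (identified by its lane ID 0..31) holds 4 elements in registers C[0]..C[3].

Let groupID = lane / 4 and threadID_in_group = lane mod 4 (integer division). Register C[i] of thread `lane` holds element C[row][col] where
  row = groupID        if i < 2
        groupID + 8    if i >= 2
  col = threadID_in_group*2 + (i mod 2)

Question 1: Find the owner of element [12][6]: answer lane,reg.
r=12→G=4,rhi=1  c=6→T=3,p=0
L=4*4+3=19  i=1*2+0=2

19,2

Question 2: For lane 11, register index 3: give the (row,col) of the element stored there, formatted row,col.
L=11⇒gr=11>>2=2, th=11&3=3
[3]⇒row 2+8=10  col 3·2+1=7

10,7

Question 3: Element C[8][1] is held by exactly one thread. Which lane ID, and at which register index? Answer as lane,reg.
0,3

r=8⇒gr=0,Rb=1  c=1⇒th=0,odd=1
L=0*4+0=0  i=1*2+1=3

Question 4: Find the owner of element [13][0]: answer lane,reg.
r=13⇒gr=5,Rb=1  c=0⇒th=0,odd=0
L=5*4+0=20  i=1*2+0=2

20,2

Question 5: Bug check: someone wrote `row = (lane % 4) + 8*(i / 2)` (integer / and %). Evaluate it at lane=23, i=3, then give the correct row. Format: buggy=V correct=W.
buggy=11 correct=13

`(lane % 4) + 8*(i / 2)`[23,3]→11
lane 23→23/4=5, 23 mod 4=3
i=3  r:5+8→13  c:2·3+1→7
row: 11 vs 13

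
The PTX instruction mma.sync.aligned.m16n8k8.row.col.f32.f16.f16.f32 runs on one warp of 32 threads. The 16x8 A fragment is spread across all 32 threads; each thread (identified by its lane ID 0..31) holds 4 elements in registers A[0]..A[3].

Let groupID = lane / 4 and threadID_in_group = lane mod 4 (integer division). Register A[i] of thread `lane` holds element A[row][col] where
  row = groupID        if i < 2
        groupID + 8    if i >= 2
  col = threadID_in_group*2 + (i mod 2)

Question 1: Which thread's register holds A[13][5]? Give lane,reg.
r=13⇒gr=5,Rb=1  c=5⇒th=2,odd=1
L=5*4+2=22  i=1*2+1=3

22,3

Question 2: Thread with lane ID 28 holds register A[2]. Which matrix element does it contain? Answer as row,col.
lane 28->28/4=7, 28 mod 4=0
i=2  r:7+8->15  c:2·0+0->0

15,0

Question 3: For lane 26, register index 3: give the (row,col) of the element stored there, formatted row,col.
14,5

lane 26=>26/4=6, 26 mod 4=2
i=3  r:6+8=>14  c:2·2+1=>5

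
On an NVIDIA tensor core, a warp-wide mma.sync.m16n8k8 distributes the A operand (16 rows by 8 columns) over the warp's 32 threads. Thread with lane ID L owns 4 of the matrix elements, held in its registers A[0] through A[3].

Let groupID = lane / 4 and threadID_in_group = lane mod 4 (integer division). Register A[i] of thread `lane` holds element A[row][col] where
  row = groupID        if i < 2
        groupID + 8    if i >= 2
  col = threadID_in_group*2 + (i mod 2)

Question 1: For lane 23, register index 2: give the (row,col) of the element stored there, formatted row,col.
lane 23: G=5 (23/4), T=3 (23%4)
i=2: r=5+8=13, c=3*2+0=6

13,6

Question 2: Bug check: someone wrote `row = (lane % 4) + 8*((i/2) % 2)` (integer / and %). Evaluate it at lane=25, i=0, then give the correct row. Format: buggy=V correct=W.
`(lane % 4) + 8*((i/2) % 2)`[25,0]→1
L=25→G=25>>2=6, T=25&3=1
[0]→row 6+0=6  col 1·2+0=2
row: 1 vs 6

buggy=1 correct=6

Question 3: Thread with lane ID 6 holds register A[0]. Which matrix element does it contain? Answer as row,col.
lane 6⇒6/4=1, 6 mod 4=2
i=0  r:1+0⇒1  c:2·2+0⇒4

1,4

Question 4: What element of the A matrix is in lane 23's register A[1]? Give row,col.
lane 23->23/4=5, 23 mod 4=3
i=1  r:5+0->5  c:2·3+1->7

5,7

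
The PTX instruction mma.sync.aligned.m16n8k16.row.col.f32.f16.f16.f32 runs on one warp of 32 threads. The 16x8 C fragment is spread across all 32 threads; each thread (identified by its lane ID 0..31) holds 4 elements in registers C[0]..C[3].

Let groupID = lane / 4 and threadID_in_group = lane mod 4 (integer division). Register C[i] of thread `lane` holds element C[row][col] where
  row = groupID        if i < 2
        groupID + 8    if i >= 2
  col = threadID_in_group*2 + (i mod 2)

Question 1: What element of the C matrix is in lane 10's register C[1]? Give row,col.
L=10⇒gr=10>>2=2, th=10&3=2
[1]⇒row 2+0=2  col 2·2+1=5

2,5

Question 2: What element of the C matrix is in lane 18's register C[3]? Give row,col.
12,5

L=18⇒gr=18>>2=4, th=18&3=2
[3]⇒row 4+8=12  col 2·2+1=5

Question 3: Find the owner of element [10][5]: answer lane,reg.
r: 10->gid=2,r8=1  c: 5->tid=2,i&1=1
L=2*4+2=10  i=1*2+1=3

10,3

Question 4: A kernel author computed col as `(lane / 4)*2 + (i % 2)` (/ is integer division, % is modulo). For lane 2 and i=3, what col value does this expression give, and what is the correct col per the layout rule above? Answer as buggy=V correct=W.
`(lane / 4)*2 + (i % 2)`[2,3]->1
L=2->g=2>>2=0, t=2&3=2
[3]->row 0+8=8  col 2·2+1=5
col: 1 vs 5

buggy=1 correct=5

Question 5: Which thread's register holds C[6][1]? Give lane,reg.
24,1

r:6=>grp=6,rB=0  c:1=>tig=0,lo=1
L=6*4+0=24  i=0*2+1=1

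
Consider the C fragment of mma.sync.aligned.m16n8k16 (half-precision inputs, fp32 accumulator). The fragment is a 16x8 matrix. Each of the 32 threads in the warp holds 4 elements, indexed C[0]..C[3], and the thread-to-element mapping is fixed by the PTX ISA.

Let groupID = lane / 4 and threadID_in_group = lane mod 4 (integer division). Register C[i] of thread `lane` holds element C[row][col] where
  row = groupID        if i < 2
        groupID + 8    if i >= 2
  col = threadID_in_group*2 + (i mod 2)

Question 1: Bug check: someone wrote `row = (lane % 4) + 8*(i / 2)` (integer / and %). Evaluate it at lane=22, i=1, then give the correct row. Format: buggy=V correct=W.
buggy=2 correct=5

`(lane % 4) + 8*(i / 2)`[22,1]=>2
lane 22: grp=5 (22/4), tig=2 (22%4)
i=1: r=5+0=5, c=2*2+1=5
row: 2 vs 5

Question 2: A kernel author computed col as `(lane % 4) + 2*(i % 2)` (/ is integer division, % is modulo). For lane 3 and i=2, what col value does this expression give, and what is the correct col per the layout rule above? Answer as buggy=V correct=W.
buggy=3 correct=6

`(lane % 4) + 2*(i % 2)`[3,2]→3
lane 3→3/4=0, 3 mod 4=3
i=2  r:0+8→8  c:2·3+0→6
col: 3 vs 6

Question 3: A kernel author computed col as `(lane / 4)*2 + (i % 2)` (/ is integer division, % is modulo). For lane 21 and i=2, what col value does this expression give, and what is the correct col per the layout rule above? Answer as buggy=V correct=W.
`(lane / 4)*2 + (i % 2)`[21,2]->10
lane 21: g=5 (21/4), t=1 (21%4)
i=2: r=5+8=13, c=1*2+0=2
col: 10 vs 2

buggy=10 correct=2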